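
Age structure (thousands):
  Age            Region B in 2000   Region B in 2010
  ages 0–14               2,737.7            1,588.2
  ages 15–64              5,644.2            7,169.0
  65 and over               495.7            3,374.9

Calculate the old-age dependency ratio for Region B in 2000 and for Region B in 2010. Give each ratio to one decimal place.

Region B in 2000: 8.8
Region B in 2010: 47.1

Region B in 2000: 495.7 / 5,644.2 × 100 = 8.8
Region B in 2010: 3,374.9 / 7,169.0 × 100 = 47.1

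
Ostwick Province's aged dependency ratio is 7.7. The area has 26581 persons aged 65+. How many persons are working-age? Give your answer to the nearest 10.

Working-age: 345210

Old-age dependency ratio = elderly / working-age × 100
7.7 = 26581 / W × 100
⇒ 345210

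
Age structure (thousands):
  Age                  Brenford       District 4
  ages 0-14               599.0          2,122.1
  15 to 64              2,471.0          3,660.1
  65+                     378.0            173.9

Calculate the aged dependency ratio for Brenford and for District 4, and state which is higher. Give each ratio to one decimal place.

Brenford: 378.0 / 2,471.0 × 100 = 15.3
District 4: 173.9 / 3,660.1 × 100 = 4.8

Brenford: 15.3
District 4: 4.8
Higher: Brenford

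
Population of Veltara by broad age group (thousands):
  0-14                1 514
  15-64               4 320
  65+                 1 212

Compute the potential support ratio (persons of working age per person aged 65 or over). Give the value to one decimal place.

Potential support ratio = 4 320 / 1 212 = 3.6

Potential support ratio: 3.6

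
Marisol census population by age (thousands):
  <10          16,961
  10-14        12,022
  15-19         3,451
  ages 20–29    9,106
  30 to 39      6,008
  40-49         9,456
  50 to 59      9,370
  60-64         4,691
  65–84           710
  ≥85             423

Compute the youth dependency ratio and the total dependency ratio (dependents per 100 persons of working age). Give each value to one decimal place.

0–14: 16,961 + 12,022 = 28,983
15–64: 3,451 + 9,106 + 6,008 + 9,456 + 9,370 + 4,691 = 42,082
65+: 710 + 423 = 1,133
Youth dependency ratio = 28,983 / 42,082 × 100 = 68.9
Total dependency ratio = (28,983 + 1,133) / 42,082 × 100 = 30,116 / 42,082 × 100 = 71.6

Youth dependency ratio: 68.9
Total dependency ratio: 71.6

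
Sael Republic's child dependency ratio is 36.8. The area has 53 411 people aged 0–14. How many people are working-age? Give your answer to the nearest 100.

Working-age: 145 100

Youth dependency ratio = youth / working-age × 100
36.8 = 53 411 / W × 100
⇒ 145 100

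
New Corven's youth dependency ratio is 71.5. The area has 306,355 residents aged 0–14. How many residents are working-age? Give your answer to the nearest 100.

Working-age: 428,500

Youth dependency ratio = youth / working-age × 100
71.5 = 306,355 / W × 100
⇒ 428,500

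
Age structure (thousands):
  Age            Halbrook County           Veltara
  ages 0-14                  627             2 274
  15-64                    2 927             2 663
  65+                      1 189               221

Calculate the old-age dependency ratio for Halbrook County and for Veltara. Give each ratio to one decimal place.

Halbrook County: 1 189 / 2 927 × 100 = 40.6
Veltara: 221 / 2 663 × 100 = 8.3

Halbrook County: 40.6
Veltara: 8.3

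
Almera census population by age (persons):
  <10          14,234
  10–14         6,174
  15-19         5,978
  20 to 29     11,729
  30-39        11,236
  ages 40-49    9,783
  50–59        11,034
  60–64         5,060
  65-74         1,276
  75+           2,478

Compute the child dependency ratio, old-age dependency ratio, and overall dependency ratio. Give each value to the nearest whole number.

0–14: 14,234 + 6,174 = 20,408
15–64: 5,978 + 11,729 + 11,236 + 9,783 + 11,034 + 5,060 = 54,820
65+: 1,276 + 2,478 = 3,754
Youth dependency ratio = 20,408 / 54,820 × 100 = 37
Old-age dependency ratio = 3,754 / 54,820 × 100 = 7
Total dependency ratio = (20,408 + 3,754) / 54,820 × 100 = 24,162 / 54,820 × 100 = 44

Youth dependency ratio: 37
Old-age dependency ratio: 7
Total dependency ratio: 44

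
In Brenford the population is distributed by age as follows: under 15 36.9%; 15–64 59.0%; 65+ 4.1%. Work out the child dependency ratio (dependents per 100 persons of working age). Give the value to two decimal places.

Youth dependency ratio = 36.9 / 59.0 × 100 = 62.54

Youth dependency ratio: 62.54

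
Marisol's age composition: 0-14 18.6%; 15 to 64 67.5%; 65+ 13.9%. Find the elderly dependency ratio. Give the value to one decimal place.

Old-age dependency ratio: 20.6

Old-age dependency ratio = 13.9 / 67.5 × 100 = 20.6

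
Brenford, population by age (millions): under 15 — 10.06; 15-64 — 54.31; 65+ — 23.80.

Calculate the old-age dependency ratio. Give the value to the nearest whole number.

Old-age dependency ratio = 23.80 / 54.31 × 100 = 44

Old-age dependency ratio: 44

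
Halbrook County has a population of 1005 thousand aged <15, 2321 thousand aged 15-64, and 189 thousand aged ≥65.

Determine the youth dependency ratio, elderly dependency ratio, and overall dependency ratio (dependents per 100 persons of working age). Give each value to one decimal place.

Youth dependency ratio = 1005 / 2321 × 100 = 43.3
Old-age dependency ratio = 189 / 2321 × 100 = 8.1
Total dependency ratio = (1005 + 189) / 2321 × 100 = 1194 / 2321 × 100 = 51.4

Youth dependency ratio: 43.3
Old-age dependency ratio: 8.1
Total dependency ratio: 51.4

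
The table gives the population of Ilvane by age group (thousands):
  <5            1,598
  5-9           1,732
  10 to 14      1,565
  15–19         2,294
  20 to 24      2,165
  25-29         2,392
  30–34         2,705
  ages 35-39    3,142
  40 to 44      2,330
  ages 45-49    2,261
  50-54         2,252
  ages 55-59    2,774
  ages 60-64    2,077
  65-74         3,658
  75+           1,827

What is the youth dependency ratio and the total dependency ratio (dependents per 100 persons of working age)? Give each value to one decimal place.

0–14: 1,598 + 1,732 + 1,565 = 4,895
15–64: 2,294 + 2,165 + 2,392 + 2,705 + 3,142 + 2,330 + 2,261 + 2,252 + 2,774 + 2,077 = 24,392
65+: 3,658 + 1,827 = 5,485
Youth dependency ratio = 4,895 / 24,392 × 100 = 20.1
Total dependency ratio = (4,895 + 5,485) / 24,392 × 100 = 10,380 / 24,392 × 100 = 42.6

Youth dependency ratio: 20.1
Total dependency ratio: 42.6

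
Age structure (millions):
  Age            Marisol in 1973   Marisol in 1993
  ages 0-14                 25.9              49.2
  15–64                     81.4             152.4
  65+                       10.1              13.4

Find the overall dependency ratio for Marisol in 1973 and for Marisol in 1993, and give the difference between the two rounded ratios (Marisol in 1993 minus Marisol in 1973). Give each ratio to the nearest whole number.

Marisol in 1973: 44
Marisol in 1993: 41
Difference: -3

Marisol in 1973: (25.9 + 10.1) / 81.4 × 100 = 36.0 / 81.4 × 100 = 44
Marisol in 1993: (49.2 + 13.4) / 152.4 × 100 = 62.6 / 152.4 × 100 = 41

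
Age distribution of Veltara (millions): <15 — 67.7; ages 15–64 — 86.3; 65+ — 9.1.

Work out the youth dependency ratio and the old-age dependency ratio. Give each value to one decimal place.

Youth dependency ratio: 78.4
Old-age dependency ratio: 10.5

Youth dependency ratio = 67.7 / 86.3 × 100 = 78.4
Old-age dependency ratio = 9.1 / 86.3 × 100 = 10.5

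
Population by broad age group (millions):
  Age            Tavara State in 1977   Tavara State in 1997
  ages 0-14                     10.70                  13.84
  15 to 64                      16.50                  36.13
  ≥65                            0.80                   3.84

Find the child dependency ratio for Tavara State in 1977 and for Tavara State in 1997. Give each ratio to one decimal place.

Tavara State in 1977: 64.8
Tavara State in 1997: 38.3

Tavara State in 1977: 10.70 / 16.50 × 100 = 64.8
Tavara State in 1997: 13.84 / 36.13 × 100 = 38.3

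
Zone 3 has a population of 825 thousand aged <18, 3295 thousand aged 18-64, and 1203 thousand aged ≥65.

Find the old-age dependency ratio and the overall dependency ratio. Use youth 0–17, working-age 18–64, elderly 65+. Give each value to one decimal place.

Old-age dependency ratio: 36.5
Total dependency ratio: 61.5

Old-age dependency ratio = 1203 / 3295 × 100 = 36.5
Total dependency ratio = (825 + 1203) / 3295 × 100 = 2028 / 3295 × 100 = 61.5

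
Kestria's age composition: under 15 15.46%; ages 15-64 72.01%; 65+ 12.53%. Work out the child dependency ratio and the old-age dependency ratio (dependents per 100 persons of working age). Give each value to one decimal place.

Youth dependency ratio: 21.5
Old-age dependency ratio: 17.4

Youth dependency ratio = 15.46 / 72.01 × 100 = 21.5
Old-age dependency ratio = 12.53 / 72.01 × 100 = 17.4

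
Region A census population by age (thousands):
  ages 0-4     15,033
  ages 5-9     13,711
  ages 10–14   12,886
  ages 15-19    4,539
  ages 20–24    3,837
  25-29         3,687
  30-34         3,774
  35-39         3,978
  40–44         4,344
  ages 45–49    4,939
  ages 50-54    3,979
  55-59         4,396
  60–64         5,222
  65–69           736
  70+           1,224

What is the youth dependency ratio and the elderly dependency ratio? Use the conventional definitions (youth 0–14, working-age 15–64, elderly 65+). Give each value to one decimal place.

Youth dependency ratio: 97.5
Old-age dependency ratio: 4.6

0–14: 15,033 + 13,711 + 12,886 = 41,630
15–64: 4,539 + 3,837 + 3,687 + 3,774 + 3,978 + 4,344 + 4,939 + 3,979 + 4,396 + 5,222 = 42,695
65+: 736 + 1,224 = 1,960
Youth dependency ratio = 41,630 / 42,695 × 100 = 97.5
Old-age dependency ratio = 1,960 / 42,695 × 100 = 4.6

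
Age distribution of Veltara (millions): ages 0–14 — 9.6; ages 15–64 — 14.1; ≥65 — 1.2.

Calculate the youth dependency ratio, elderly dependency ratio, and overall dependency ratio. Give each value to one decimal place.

Youth dependency ratio = 9.6 / 14.1 × 100 = 68.1
Old-age dependency ratio = 1.2 / 14.1 × 100 = 8.5
Total dependency ratio = (9.6 + 1.2) / 14.1 × 100 = 10.8 / 14.1 × 100 = 76.6

Youth dependency ratio: 68.1
Old-age dependency ratio: 8.5
Total dependency ratio: 76.6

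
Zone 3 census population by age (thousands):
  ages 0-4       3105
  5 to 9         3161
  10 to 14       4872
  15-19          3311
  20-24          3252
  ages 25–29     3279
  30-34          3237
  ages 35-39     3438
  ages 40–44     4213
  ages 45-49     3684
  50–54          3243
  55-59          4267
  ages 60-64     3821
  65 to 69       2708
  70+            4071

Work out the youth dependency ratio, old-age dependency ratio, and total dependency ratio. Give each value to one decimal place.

Youth dependency ratio: 31.2
Old-age dependency ratio: 19.0
Total dependency ratio: 50.1

0–14: 3105 + 3161 + 4872 = 11138
15–64: 3311 + 3252 + 3279 + 3237 + 3438 + 4213 + 3684 + 3243 + 4267 + 3821 = 35745
65+: 2708 + 4071 = 6779
Youth dependency ratio = 11138 / 35745 × 100 = 31.2
Old-age dependency ratio = 6779 / 35745 × 100 = 19.0
Total dependency ratio = (11138 + 6779) / 35745 × 100 = 17917 / 35745 × 100 = 50.1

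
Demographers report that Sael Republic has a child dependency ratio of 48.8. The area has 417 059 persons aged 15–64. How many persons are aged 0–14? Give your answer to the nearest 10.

Youth dependency ratio = youth / working-age × 100
48.8 = Y / 417 059 × 100
⇒ 203 520

Aged 0–14: 203 520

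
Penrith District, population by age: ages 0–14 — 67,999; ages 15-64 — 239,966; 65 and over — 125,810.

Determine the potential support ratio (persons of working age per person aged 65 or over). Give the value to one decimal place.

Potential support ratio: 1.9

Potential support ratio = 239,966 / 125,810 = 1.9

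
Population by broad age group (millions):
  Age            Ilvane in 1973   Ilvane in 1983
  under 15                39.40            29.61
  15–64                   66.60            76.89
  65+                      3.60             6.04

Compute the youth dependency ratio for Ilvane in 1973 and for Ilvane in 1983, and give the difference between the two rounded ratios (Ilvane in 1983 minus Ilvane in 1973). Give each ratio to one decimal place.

Ilvane in 1973: 59.2
Ilvane in 1983: 38.5
Difference: -20.7

Ilvane in 1973: 39.40 / 66.60 × 100 = 59.2
Ilvane in 1983: 29.61 / 76.89 × 100 = 38.5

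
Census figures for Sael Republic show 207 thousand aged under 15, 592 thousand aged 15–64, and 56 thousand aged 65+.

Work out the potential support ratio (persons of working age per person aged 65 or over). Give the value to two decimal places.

Potential support ratio = 592 / 56 = 10.57

Potential support ratio: 10.57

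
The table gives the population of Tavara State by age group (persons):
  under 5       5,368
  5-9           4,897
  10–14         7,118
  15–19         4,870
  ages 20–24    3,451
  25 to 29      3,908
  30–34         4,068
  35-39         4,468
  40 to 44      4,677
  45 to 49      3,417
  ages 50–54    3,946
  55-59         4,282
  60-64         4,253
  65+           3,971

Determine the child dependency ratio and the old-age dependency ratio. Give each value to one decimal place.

Youth dependency ratio: 42.0
Old-age dependency ratio: 9.6

0–14: 5,368 + 4,897 + 7,118 = 17,383
15–64: 4,870 + 3,451 + 3,908 + 4,068 + 4,468 + 4,677 + 3,417 + 3,946 + 4,282 + 4,253 = 41,340
65+: 3,971
Youth dependency ratio = 17,383 / 41,340 × 100 = 42.0
Old-age dependency ratio = 3,971 / 41,340 × 100 = 9.6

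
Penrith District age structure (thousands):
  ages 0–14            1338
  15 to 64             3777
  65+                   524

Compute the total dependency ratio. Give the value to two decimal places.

Total dependency ratio = (1338 + 524) / 3777 × 100 = 1862 / 3777 × 100 = 49.30

Total dependency ratio: 49.30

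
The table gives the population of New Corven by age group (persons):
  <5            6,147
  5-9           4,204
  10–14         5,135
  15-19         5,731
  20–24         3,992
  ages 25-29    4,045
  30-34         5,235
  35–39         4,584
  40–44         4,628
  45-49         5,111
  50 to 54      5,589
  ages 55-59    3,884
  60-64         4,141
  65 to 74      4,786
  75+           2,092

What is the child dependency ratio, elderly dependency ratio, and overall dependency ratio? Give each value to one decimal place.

Youth dependency ratio: 33.0
Old-age dependency ratio: 14.7
Total dependency ratio: 47.6

0–14: 6,147 + 4,204 + 5,135 = 15,486
15–64: 5,731 + 3,992 + 4,045 + 5,235 + 4,584 + 4,628 + 5,111 + 5,589 + 3,884 + 4,141 = 46,940
65+: 4,786 + 2,092 = 6,878
Youth dependency ratio = 15,486 / 46,940 × 100 = 33.0
Old-age dependency ratio = 6,878 / 46,940 × 100 = 14.7
Total dependency ratio = (15,486 + 6,878) / 46,940 × 100 = 22,364 / 46,940 × 100 = 47.6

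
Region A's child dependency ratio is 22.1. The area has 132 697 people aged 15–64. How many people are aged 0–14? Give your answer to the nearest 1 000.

Youth dependency ratio = youth / working-age × 100
22.1 = Y / 132 697 × 100
⇒ 29 000

Aged 0–14: 29 000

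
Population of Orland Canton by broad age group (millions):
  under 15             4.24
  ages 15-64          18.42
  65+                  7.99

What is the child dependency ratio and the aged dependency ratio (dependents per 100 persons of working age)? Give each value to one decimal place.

Youth dependency ratio = 4.24 / 18.42 × 100 = 23.0
Old-age dependency ratio = 7.99 / 18.42 × 100 = 43.4

Youth dependency ratio: 23.0
Old-age dependency ratio: 43.4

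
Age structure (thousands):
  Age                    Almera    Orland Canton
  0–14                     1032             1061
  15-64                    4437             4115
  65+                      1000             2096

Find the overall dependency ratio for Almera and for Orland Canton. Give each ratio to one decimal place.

Almera: 45.8
Orland Canton: 76.7

Almera: (1032 + 1000) / 4437 × 100 = 2032 / 4437 × 100 = 45.8
Orland Canton: (1061 + 2096) / 4115 × 100 = 3157 / 4115 × 100 = 76.7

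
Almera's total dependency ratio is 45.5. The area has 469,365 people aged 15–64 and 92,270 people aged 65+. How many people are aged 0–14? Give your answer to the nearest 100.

Aged 0–14: 121,300

Total dependency ratio = (youth + elderly) / working-age × 100
45.5 = (Y + 92,270) / 469,365 × 100
⇒ 121,300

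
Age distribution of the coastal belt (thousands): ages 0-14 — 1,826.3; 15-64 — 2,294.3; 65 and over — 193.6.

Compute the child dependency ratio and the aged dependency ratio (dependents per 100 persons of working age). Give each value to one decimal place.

Youth dependency ratio: 79.6
Old-age dependency ratio: 8.4

Youth dependency ratio = 1,826.3 / 2,294.3 × 100 = 79.6
Old-age dependency ratio = 193.6 / 2,294.3 × 100 = 8.4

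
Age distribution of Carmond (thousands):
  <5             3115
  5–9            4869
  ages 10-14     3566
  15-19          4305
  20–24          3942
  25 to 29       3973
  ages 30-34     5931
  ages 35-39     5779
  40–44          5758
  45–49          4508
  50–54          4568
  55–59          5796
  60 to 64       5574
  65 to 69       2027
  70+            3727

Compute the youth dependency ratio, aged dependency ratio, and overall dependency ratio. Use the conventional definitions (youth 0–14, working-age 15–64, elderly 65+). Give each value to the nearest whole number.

0–14: 3115 + 4869 + 3566 = 11550
15–64: 4305 + 3942 + 3973 + 5931 + 5779 + 5758 + 4508 + 4568 + 5796 + 5574 = 50134
65+: 2027 + 3727 = 5754
Youth dependency ratio = 11550 / 50134 × 100 = 23
Old-age dependency ratio = 5754 / 50134 × 100 = 11
Total dependency ratio = (11550 + 5754) / 50134 × 100 = 17304 / 50134 × 100 = 35

Youth dependency ratio: 23
Old-age dependency ratio: 11
Total dependency ratio: 35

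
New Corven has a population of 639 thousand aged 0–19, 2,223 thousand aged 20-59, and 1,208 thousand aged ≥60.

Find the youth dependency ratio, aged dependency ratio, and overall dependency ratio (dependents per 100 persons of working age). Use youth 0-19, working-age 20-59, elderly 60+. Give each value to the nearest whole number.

Youth dependency ratio = 639 / 2,223 × 100 = 29
Old-age dependency ratio = 1,208 / 2,223 × 100 = 54
Total dependency ratio = (639 + 1,208) / 2,223 × 100 = 1,847 / 2,223 × 100 = 83

Youth dependency ratio: 29
Old-age dependency ratio: 54
Total dependency ratio: 83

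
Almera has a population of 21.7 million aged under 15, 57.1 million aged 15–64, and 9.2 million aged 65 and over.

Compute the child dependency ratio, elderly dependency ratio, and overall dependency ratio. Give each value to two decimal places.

Youth dependency ratio: 38.00
Old-age dependency ratio: 16.11
Total dependency ratio: 54.12

Youth dependency ratio = 21.7 / 57.1 × 100 = 38.00
Old-age dependency ratio = 9.2 / 57.1 × 100 = 16.11
Total dependency ratio = (21.7 + 9.2) / 57.1 × 100 = 30.9 / 57.1 × 100 = 54.12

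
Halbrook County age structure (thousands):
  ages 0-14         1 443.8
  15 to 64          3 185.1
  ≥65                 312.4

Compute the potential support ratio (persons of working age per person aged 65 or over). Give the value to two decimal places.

Potential support ratio = 3 185.1 / 312.4 = 10.20

Potential support ratio: 10.20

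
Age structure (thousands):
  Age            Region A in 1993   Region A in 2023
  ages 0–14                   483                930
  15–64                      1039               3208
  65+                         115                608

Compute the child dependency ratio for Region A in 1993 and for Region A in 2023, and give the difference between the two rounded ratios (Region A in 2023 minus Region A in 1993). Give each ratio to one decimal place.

Region A in 1993: 483 / 1039 × 100 = 46.5
Region A in 2023: 930 / 3208 × 100 = 29.0

Region A in 1993: 46.5
Region A in 2023: 29.0
Difference: -17.5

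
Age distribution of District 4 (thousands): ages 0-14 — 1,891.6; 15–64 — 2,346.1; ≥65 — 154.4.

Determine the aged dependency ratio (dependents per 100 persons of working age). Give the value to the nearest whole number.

Old-age dependency ratio: 7

Old-age dependency ratio = 154.4 / 2,346.1 × 100 = 7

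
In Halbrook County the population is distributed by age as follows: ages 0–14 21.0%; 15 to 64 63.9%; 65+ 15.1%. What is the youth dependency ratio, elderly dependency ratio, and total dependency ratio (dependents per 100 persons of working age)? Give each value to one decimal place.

Youth dependency ratio = 21.0 / 63.9 × 100 = 32.9
Old-age dependency ratio = 15.1 / 63.9 × 100 = 23.6
Total dependency ratio = (21.0 + 15.1) / 63.9 × 100 = 36.1 / 63.9 × 100 = 56.5

Youth dependency ratio: 32.9
Old-age dependency ratio: 23.6
Total dependency ratio: 56.5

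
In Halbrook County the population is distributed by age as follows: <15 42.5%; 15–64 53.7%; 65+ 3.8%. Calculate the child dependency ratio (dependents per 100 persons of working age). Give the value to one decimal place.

Youth dependency ratio: 79.1

Youth dependency ratio = 42.5 / 53.7 × 100 = 79.1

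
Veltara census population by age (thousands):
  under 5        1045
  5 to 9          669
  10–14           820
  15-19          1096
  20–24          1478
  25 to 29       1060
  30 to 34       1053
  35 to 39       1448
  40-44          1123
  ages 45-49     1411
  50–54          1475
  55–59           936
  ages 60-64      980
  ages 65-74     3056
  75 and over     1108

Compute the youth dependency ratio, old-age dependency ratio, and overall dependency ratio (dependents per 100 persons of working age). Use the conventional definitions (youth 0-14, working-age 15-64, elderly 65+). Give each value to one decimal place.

0–14: 1045 + 669 + 820 = 2534
15–64: 1096 + 1478 + 1060 + 1053 + 1448 + 1123 + 1411 + 1475 + 936 + 980 = 12060
65+: 3056 + 1108 = 4164
Youth dependency ratio = 2534 / 12060 × 100 = 21.0
Old-age dependency ratio = 4164 / 12060 × 100 = 34.5
Total dependency ratio = (2534 + 4164) / 12060 × 100 = 6698 / 12060 × 100 = 55.5

Youth dependency ratio: 21.0
Old-age dependency ratio: 34.5
Total dependency ratio: 55.5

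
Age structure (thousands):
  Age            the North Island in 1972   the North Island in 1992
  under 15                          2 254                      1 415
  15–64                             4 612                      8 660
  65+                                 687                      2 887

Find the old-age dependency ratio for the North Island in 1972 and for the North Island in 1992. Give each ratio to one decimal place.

the North Island in 1972: 687 / 4 612 × 100 = 14.9
the North Island in 1992: 2 887 / 8 660 × 100 = 33.3

the North Island in 1972: 14.9
the North Island in 1992: 33.3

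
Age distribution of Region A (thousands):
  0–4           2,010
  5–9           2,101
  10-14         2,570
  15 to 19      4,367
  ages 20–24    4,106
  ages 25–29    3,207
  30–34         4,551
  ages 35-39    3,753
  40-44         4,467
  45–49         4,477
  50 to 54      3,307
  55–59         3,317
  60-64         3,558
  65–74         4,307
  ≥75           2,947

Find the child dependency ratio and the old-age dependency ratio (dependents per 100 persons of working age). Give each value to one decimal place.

Youth dependency ratio: 17.1
Old-age dependency ratio: 18.5

0–14: 2,010 + 2,101 + 2,570 = 6,681
15–64: 4,367 + 4,106 + 3,207 + 4,551 + 3,753 + 4,467 + 4,477 + 3,307 + 3,317 + 3,558 = 39,110
65+: 4,307 + 2,947 = 7,254
Youth dependency ratio = 6,681 / 39,110 × 100 = 17.1
Old-age dependency ratio = 7,254 / 39,110 × 100 = 18.5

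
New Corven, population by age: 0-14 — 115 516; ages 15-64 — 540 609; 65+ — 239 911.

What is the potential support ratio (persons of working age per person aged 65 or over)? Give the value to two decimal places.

Potential support ratio: 2.25

Potential support ratio = 540 609 / 239 911 = 2.25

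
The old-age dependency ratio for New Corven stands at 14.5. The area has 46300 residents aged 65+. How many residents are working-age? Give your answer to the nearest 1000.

Old-age dependency ratio = elderly / working-age × 100
14.5 = 46300 / W × 100
⇒ 319000

Working-age: 319000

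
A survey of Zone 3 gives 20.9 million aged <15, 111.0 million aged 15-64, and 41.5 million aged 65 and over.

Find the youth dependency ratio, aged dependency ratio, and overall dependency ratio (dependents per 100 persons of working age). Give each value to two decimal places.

Youth dependency ratio: 18.83
Old-age dependency ratio: 37.39
Total dependency ratio: 56.22

Youth dependency ratio = 20.9 / 111.0 × 100 = 18.83
Old-age dependency ratio = 41.5 / 111.0 × 100 = 37.39
Total dependency ratio = (20.9 + 41.5) / 111.0 × 100 = 62.4 / 111.0 × 100 = 56.22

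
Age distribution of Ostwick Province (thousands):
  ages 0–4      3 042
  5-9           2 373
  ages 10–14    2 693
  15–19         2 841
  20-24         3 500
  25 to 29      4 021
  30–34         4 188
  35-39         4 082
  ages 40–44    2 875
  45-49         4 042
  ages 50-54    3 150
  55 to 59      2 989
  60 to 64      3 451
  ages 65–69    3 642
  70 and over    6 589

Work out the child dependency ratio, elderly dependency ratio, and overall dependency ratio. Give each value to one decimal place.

0–14: 3 042 + 2 373 + 2 693 = 8 108
15–64: 2 841 + 3 500 + 4 021 + 4 188 + 4 082 + 2 875 + 4 042 + 3 150 + 2 989 + 3 451 = 35 139
65+: 3 642 + 6 589 = 10 231
Youth dependency ratio = 8 108 / 35 139 × 100 = 23.1
Old-age dependency ratio = 10 231 / 35 139 × 100 = 29.1
Total dependency ratio = (8 108 + 10 231) / 35 139 × 100 = 18 339 / 35 139 × 100 = 52.2

Youth dependency ratio: 23.1
Old-age dependency ratio: 29.1
Total dependency ratio: 52.2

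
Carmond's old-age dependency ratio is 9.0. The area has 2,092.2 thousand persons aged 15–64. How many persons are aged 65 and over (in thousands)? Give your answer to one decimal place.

Aged 65 and over: 188.3

Old-age dependency ratio = elderly / working-age × 100
9.0 = E / 2,092.2 × 100
⇒ 188.3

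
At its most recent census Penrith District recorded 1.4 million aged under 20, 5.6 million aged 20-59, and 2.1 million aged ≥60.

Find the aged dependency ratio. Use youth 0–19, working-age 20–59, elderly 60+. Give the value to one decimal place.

Old-age dependency ratio: 37.5

Old-age dependency ratio = 2.1 / 5.6 × 100 = 37.5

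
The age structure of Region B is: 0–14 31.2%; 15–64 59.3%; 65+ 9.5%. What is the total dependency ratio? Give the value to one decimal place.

Total dependency ratio = (31.2 + 9.5) / 59.3 × 100 = 40.7 / 59.3 × 100 = 68.6

Total dependency ratio: 68.6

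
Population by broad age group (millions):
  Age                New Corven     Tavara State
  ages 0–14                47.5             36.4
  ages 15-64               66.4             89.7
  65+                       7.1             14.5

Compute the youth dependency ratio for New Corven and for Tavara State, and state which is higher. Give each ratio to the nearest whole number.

New Corven: 47.5 / 66.4 × 100 = 72
Tavara State: 36.4 / 89.7 × 100 = 41

New Corven: 72
Tavara State: 41
Higher: New Corven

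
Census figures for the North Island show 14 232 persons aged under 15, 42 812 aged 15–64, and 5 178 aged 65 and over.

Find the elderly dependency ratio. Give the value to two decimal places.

Old-age dependency ratio: 12.09

Old-age dependency ratio = 5 178 / 42 812 × 100 = 12.09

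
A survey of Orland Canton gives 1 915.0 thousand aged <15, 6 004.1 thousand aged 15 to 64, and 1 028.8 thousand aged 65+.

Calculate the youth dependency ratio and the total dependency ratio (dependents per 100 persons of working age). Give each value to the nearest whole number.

Youth dependency ratio: 32
Total dependency ratio: 49

Youth dependency ratio = 1 915.0 / 6 004.1 × 100 = 32
Total dependency ratio = (1 915.0 + 1 028.8) / 6 004.1 × 100 = 2 943.8 / 6 004.1 × 100 = 49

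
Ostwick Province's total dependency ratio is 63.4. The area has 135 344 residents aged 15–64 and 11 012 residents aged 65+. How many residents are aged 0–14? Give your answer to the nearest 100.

Aged 0–14: 74 800

Total dependency ratio = (youth + elderly) / working-age × 100
63.4 = (Y + 11 012) / 135 344 × 100
⇒ 74 800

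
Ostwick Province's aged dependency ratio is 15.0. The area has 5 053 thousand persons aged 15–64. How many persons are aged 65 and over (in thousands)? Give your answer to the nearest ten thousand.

Aged 65 and over: 760

Old-age dependency ratio = elderly / working-age × 100
15.0 = E / 5 053 × 100
⇒ 760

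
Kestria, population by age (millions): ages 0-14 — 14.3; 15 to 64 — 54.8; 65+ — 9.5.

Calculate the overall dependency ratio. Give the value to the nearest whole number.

Total dependency ratio = (14.3 + 9.5) / 54.8 × 100 = 23.8 / 54.8 × 100 = 43

Total dependency ratio: 43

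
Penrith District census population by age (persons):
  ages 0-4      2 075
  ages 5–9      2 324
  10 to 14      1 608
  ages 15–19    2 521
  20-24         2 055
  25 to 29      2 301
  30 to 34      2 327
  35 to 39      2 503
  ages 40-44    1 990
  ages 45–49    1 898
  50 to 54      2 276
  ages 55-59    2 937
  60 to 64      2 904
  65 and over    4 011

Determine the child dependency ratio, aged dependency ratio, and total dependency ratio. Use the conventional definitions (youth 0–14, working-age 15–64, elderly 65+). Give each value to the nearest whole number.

0–14: 2 075 + 2 324 + 1 608 = 6 007
15–64: 2 521 + 2 055 + 2 301 + 2 327 + 2 503 + 1 990 + 1 898 + 2 276 + 2 937 + 2 904 = 23 712
65+: 4 011
Youth dependency ratio = 6 007 / 23 712 × 100 = 25
Old-age dependency ratio = 4 011 / 23 712 × 100 = 17
Total dependency ratio = (6 007 + 4 011) / 23 712 × 100 = 10 018 / 23 712 × 100 = 42

Youth dependency ratio: 25
Old-age dependency ratio: 17
Total dependency ratio: 42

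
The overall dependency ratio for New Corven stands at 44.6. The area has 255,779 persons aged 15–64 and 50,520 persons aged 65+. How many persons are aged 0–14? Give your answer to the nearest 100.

Total dependency ratio = (youth + elderly) / working-age × 100
44.6 = (Y + 50,520) / 255,779 × 100
⇒ 63,600

Aged 0–14: 63,600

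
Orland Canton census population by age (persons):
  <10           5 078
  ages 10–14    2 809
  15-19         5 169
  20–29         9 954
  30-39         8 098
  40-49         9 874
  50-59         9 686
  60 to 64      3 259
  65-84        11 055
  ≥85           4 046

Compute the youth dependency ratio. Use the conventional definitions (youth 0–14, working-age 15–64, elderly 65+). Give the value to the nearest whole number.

0–14: 5 078 + 2 809 = 7 887
15–64: 5 169 + 9 954 + 8 098 + 9 874 + 9 686 + 3 259 = 46 040
65+: 11 055 + 4 046 = 15 101
Youth dependency ratio = 7 887 / 46 040 × 100 = 17

Youth dependency ratio: 17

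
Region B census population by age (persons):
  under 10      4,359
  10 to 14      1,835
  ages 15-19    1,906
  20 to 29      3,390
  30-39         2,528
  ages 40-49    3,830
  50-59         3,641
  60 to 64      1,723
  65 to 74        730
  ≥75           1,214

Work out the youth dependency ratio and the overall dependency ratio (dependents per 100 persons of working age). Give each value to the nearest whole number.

0–14: 4,359 + 1,835 = 6,194
15–64: 1,906 + 3,390 + 2,528 + 3,830 + 3,641 + 1,723 = 17,018
65+: 730 + 1,214 = 1,944
Youth dependency ratio = 6,194 / 17,018 × 100 = 36
Total dependency ratio = (6,194 + 1,944) / 17,018 × 100 = 8,138 / 17,018 × 100 = 48

Youth dependency ratio: 36
Total dependency ratio: 48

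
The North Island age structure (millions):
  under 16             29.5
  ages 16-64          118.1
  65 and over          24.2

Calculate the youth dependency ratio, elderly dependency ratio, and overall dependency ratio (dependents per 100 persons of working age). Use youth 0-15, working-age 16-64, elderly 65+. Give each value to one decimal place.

Youth dependency ratio: 25.0
Old-age dependency ratio: 20.5
Total dependency ratio: 45.5

Youth dependency ratio = 29.5 / 118.1 × 100 = 25.0
Old-age dependency ratio = 24.2 / 118.1 × 100 = 20.5
Total dependency ratio = (29.5 + 24.2) / 118.1 × 100 = 53.7 / 118.1 × 100 = 45.5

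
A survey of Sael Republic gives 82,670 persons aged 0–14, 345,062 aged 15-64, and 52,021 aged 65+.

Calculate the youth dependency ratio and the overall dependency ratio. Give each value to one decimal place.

Youth dependency ratio: 24.0
Total dependency ratio: 39.0

Youth dependency ratio = 82,670 / 345,062 × 100 = 24.0
Total dependency ratio = (82,670 + 52,021) / 345,062 × 100 = 134,691 / 345,062 × 100 = 39.0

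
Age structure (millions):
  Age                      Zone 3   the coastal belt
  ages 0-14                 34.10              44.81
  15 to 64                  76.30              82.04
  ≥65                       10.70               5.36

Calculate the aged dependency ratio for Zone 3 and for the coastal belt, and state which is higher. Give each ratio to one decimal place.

Zone 3: 10.70 / 76.30 × 100 = 14.0
the coastal belt: 5.36 / 82.04 × 100 = 6.5

Zone 3: 14.0
the coastal belt: 6.5
Higher: Zone 3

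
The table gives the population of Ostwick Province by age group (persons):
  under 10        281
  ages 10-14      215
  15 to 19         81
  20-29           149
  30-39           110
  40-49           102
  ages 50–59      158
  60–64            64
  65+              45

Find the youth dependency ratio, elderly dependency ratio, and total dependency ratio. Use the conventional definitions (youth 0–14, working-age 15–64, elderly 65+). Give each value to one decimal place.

Youth dependency ratio: 74.7
Old-age dependency ratio: 6.8
Total dependency ratio: 81.5

0–14: 281 + 215 = 496
15–64: 81 + 149 + 110 + 102 + 158 + 64 = 664
65+: 45
Youth dependency ratio = 496 / 664 × 100 = 74.7
Old-age dependency ratio = 45 / 664 × 100 = 6.8
Total dependency ratio = (496 + 45) / 664 × 100 = 541 / 664 × 100 = 81.5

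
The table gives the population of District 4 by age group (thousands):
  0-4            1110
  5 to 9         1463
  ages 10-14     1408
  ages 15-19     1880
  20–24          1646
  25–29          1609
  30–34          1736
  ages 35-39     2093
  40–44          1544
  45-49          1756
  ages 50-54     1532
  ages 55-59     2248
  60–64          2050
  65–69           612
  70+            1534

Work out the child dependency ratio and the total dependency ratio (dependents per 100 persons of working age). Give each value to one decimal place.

Youth dependency ratio: 22.0
Total dependency ratio: 33.9

0–14: 1110 + 1463 + 1408 = 3981
15–64: 1880 + 1646 + 1609 + 1736 + 2093 + 1544 + 1756 + 1532 + 2248 + 2050 = 18094
65+: 612 + 1534 = 2146
Youth dependency ratio = 3981 / 18094 × 100 = 22.0
Total dependency ratio = (3981 + 2146) / 18094 × 100 = 6127 / 18094 × 100 = 33.9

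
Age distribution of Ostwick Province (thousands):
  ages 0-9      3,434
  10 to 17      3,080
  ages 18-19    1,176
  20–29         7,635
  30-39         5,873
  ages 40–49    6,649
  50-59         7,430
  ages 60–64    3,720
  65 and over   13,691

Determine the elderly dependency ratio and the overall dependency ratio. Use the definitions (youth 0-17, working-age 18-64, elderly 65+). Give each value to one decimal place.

0–17: 3,434 + 3,080 = 6,514
18–64: 1,176 + 7,635 + 5,873 + 6,649 + 7,430 + 3,720 = 32,483
65+: 13,691
Old-age dependency ratio = 13,691 / 32,483 × 100 = 42.1
Total dependency ratio = (6,514 + 13,691) / 32,483 × 100 = 20,205 / 32,483 × 100 = 62.2

Old-age dependency ratio: 42.1
Total dependency ratio: 62.2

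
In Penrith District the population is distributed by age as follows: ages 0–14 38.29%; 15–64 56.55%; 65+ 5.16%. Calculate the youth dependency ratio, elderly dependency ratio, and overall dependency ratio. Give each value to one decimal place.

Youth dependency ratio = 38.29 / 56.55 × 100 = 67.7
Old-age dependency ratio = 5.16 / 56.55 × 100 = 9.1
Total dependency ratio = (38.29 + 5.16) / 56.55 × 100 = 43.45 / 56.55 × 100 = 76.8

Youth dependency ratio: 67.7
Old-age dependency ratio: 9.1
Total dependency ratio: 76.8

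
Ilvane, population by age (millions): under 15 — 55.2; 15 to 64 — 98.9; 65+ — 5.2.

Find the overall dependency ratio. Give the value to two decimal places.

Total dependency ratio: 61.07

Total dependency ratio = (55.2 + 5.2) / 98.9 × 100 = 60.4 / 98.9 × 100 = 61.07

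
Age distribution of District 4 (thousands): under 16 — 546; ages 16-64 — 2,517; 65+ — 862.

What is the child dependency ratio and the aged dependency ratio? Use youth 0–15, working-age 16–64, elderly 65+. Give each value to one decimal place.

Youth dependency ratio: 21.7
Old-age dependency ratio: 34.2

Youth dependency ratio = 546 / 2,517 × 100 = 21.7
Old-age dependency ratio = 862 / 2,517 × 100 = 34.2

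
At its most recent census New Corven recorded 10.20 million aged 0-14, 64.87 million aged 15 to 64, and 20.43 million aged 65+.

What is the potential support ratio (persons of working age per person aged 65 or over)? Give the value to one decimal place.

Potential support ratio = 64.87 / 20.43 = 3.2

Potential support ratio: 3.2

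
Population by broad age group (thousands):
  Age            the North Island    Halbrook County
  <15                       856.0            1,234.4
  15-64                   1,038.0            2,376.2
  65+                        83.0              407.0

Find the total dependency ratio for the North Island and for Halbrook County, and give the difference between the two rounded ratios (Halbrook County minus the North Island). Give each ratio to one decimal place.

the North Island: 90.5
Halbrook County: 69.1
Difference: -21.4

the North Island: (856.0 + 83.0) / 1,038.0 × 100 = 939.0 / 1,038.0 × 100 = 90.5
Halbrook County: (1,234.4 + 407.0) / 2,376.2 × 100 = 1,641.4 / 2,376.2 × 100 = 69.1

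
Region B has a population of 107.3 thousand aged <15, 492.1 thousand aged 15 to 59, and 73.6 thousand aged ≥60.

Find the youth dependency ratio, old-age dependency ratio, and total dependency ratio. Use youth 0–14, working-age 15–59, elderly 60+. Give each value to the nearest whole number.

Youth dependency ratio: 22
Old-age dependency ratio: 15
Total dependency ratio: 37

Youth dependency ratio = 107.3 / 492.1 × 100 = 22
Old-age dependency ratio = 73.6 / 492.1 × 100 = 15
Total dependency ratio = (107.3 + 73.6) / 492.1 × 100 = 180.9 / 492.1 × 100 = 37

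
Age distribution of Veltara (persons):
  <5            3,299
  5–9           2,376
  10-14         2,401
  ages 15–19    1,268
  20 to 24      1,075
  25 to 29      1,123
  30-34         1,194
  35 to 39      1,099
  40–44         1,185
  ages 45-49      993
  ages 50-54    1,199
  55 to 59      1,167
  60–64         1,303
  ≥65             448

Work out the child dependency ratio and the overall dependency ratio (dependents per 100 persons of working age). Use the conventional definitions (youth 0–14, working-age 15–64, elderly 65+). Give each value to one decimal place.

0–14: 3,299 + 2,376 + 2,401 = 8,076
15–64: 1,268 + 1,075 + 1,123 + 1,194 + 1,099 + 1,185 + 993 + 1,199 + 1,167 + 1,303 = 11,606
65+: 448
Youth dependency ratio = 8,076 / 11,606 × 100 = 69.6
Total dependency ratio = (8,076 + 448) / 11,606 × 100 = 8,524 / 11,606 × 100 = 73.4

Youth dependency ratio: 69.6
Total dependency ratio: 73.4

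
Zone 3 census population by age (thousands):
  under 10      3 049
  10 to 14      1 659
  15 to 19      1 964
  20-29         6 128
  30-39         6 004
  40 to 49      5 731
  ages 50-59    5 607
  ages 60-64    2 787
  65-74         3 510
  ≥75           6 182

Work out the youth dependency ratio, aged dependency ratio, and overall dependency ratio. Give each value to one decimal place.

0–14: 3 049 + 1 659 = 4 708
15–64: 1 964 + 6 128 + 6 004 + 5 731 + 5 607 + 2 787 = 28 221
65+: 3 510 + 6 182 = 9 692
Youth dependency ratio = 4 708 / 28 221 × 100 = 16.7
Old-age dependency ratio = 9 692 / 28 221 × 100 = 34.3
Total dependency ratio = (4 708 + 9 692) / 28 221 × 100 = 14 400 / 28 221 × 100 = 51.0

Youth dependency ratio: 16.7
Old-age dependency ratio: 34.3
Total dependency ratio: 51.0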